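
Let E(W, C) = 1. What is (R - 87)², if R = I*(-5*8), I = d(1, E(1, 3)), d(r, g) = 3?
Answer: 42849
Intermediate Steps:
I = 3
R = -120 (R = 3*(-5*8) = 3*(-40) = -120)
(R - 87)² = (-120 - 87)² = (-207)² = 42849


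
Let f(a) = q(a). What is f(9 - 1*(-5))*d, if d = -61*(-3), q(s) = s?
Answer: 2562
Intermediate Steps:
f(a) = a
d = 183
f(9 - 1*(-5))*d = (9 - 1*(-5))*183 = (9 + 5)*183 = 14*183 = 2562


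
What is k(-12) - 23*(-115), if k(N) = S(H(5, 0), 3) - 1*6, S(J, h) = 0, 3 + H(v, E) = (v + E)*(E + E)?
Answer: 2639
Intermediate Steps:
H(v, E) = -3 + 2*E*(E + v) (H(v, E) = -3 + (v + E)*(E + E) = -3 + (E + v)*(2*E) = -3 + 2*E*(E + v))
k(N) = -6 (k(N) = 0 - 1*6 = 0 - 6 = -6)
k(-12) - 23*(-115) = -6 - 23*(-115) = -6 + 2645 = 2639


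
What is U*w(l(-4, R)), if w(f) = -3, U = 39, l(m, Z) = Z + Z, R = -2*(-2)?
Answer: -117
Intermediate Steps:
R = 4
l(m, Z) = 2*Z
U*w(l(-4, R)) = 39*(-3) = -117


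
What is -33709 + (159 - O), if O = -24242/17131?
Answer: -574720808/17131 ≈ -33549.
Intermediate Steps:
O = -24242/17131 (O = -24242*1/17131 = -24242/17131 ≈ -1.4151)
-33709 + (159 - O) = -33709 + (159 - 1*(-24242/17131)) = -33709 + (159 + 24242/17131) = -33709 + 2748071/17131 = -574720808/17131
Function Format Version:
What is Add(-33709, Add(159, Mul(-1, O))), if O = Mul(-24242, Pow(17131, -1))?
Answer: Rational(-574720808, 17131) ≈ -33549.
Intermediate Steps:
O = Rational(-24242, 17131) (O = Mul(-24242, Rational(1, 17131)) = Rational(-24242, 17131) ≈ -1.4151)
Add(-33709, Add(159, Mul(-1, O))) = Add(-33709, Add(159, Mul(-1, Rational(-24242, 17131)))) = Add(-33709, Add(159, Rational(24242, 17131))) = Add(-33709, Rational(2748071, 17131)) = Rational(-574720808, 17131)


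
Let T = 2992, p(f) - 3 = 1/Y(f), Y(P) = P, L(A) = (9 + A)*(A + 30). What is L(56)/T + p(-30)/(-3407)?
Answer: 142771903/76453080 ≈ 1.8674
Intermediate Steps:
L(A) = (9 + A)*(30 + A)
p(f) = 3 + 1/f
L(56)/T + p(-30)/(-3407) = (270 + 56**2 + 39*56)/2992 + (3 + 1/(-30))/(-3407) = (270 + 3136 + 2184)*(1/2992) + (3 - 1/30)*(-1/3407) = 5590*(1/2992) + (89/30)*(-1/3407) = 2795/1496 - 89/102210 = 142771903/76453080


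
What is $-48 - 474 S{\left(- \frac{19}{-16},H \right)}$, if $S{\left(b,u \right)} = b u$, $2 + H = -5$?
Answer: $\frac{31137}{8} \approx 3892.1$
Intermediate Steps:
$H = -7$ ($H = -2 - 5 = -7$)
$-48 - 474 S{\left(- \frac{19}{-16},H \right)} = -48 - 474 - \frac{19}{-16} \left(-7\right) = -48 - 474 \left(-19\right) \left(- \frac{1}{16}\right) \left(-7\right) = -48 - 474 \cdot \frac{19}{16} \left(-7\right) = -48 - - \frac{31521}{8} = -48 + \frac{31521}{8} = \frac{31137}{8}$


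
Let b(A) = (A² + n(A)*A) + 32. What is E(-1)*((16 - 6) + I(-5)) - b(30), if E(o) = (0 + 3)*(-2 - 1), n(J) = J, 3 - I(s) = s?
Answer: -1994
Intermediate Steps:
I(s) = 3 - s
E(o) = -9 (E(o) = 3*(-3) = -9)
b(A) = 32 + 2*A² (b(A) = (A² + A*A) + 32 = (A² + A²) + 32 = 2*A² + 32 = 32 + 2*A²)
E(-1)*((16 - 6) + I(-5)) - b(30) = -9*((16 - 6) + (3 - 1*(-5))) - (32 + 2*30²) = -9*(10 + (3 + 5)) - (32 + 2*900) = -9*(10 + 8) - (32 + 1800) = -9*18 - 1*1832 = -162 - 1832 = -1994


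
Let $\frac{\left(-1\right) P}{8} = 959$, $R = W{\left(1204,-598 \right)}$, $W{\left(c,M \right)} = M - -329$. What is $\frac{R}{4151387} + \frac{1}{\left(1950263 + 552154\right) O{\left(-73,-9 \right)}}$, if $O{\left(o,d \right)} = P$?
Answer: $- \frac{5164412278643}{79700582759051688} \approx -6.4798 \cdot 10^{-5}$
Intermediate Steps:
$W{\left(c,M \right)} = 329 + M$ ($W{\left(c,M \right)} = M + 329 = 329 + M$)
$R = -269$ ($R = 329 - 598 = -269$)
$P = -7672$ ($P = \left(-8\right) 959 = -7672$)
$O{\left(o,d \right)} = -7672$
$\frac{R}{4151387} + \frac{1}{\left(1950263 + 552154\right) O{\left(-73,-9 \right)}} = - \frac{269}{4151387} + \frac{1}{\left(1950263 + 552154\right) \left(-7672\right)} = \left(-269\right) \frac{1}{4151387} + \frac{1}{2502417} \left(- \frac{1}{7672}\right) = - \frac{269}{4151387} + \frac{1}{2502417} \left(- \frac{1}{7672}\right) = - \frac{269}{4151387} - \frac{1}{19198543224} = - \frac{5164412278643}{79700582759051688}$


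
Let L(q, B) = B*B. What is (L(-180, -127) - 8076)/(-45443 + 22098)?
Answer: -8053/23345 ≈ -0.34496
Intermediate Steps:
L(q, B) = B²
(L(-180, -127) - 8076)/(-45443 + 22098) = ((-127)² - 8076)/(-45443 + 22098) = (16129 - 8076)/(-23345) = 8053*(-1/23345) = -8053/23345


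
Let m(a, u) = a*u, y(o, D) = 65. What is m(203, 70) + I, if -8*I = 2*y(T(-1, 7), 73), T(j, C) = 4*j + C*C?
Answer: 56775/4 ≈ 14194.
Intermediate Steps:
T(j, C) = C² + 4*j (T(j, C) = 4*j + C² = C² + 4*j)
I = -65/4 ≈ -16.250
m(203, 70) + I = 203*70 - 65/4 = 14210 - 65/4 = 56775/4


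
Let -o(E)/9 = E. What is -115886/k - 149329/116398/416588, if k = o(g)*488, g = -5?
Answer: -702414572613263/133105077515880 ≈ -5.2771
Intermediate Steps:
o(E) = -9*E
k = 21960 (k = -9*(-5)*488 = 45*488 = 21960)
-115886/k - 149329/116398/416588 = -115886/21960 - 149329/116398/416588 = -115886*1/21960 - 149329*1/116398*(1/416588) = -57943/10980 - 149329/116398*1/416588 = -57943/10980 - 149329/48490010024 = -702414572613263/133105077515880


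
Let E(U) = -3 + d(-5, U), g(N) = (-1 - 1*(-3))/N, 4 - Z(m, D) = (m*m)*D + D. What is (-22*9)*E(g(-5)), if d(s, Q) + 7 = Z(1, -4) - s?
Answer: -1386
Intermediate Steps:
Z(m, D) = 4 - D - D*m² (Z(m, D) = 4 - ((m*m)*D + D) = 4 - (m²*D + D) = 4 - (D*m² + D) = 4 - (D + D*m²) = 4 + (-D - D*m²) = 4 - D - D*m²)
d(s, Q) = 5 - s (d(s, Q) = -7 + ((4 - 1*(-4) - 1*(-4)*1²) - s) = -7 + ((4 + 4 - 1*(-4)*1) - s) = -7 + ((4 + 4 + 4) - s) = -7 + (12 - s) = 5 - s)
g(N) = 2/N (g(N) = (-1 + 3)/N = 2/N)
E(U) = 7 (E(U) = -3 + (5 - 1*(-5)) = -3 + (5 + 5) = -3 + 10 = 7)
(-22*9)*E(g(-5)) = -22*9*7 = -198*7 = -1386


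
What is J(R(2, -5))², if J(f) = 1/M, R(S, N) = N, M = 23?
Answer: 1/529 ≈ 0.0018904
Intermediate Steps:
J(f) = 1/23
J(R(2, -5))² = (1/23)² = 1/529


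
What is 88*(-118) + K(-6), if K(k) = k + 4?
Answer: -10386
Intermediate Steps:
K(k) = 4 + k
88*(-118) + K(-6) = 88*(-118) + (4 - 6) = -10384 - 2 = -10386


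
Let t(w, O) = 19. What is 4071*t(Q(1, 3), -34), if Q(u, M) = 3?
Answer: 77349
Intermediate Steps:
4071*t(Q(1, 3), -34) = 4071*19 = 77349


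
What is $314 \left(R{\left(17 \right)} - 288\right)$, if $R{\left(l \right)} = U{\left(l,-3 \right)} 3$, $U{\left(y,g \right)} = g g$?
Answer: $-81954$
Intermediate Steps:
$U{\left(y,g \right)} = g^{2}$
$R{\left(l \right)} = 27$ ($R{\left(l \right)} = \left(-3\right)^{2} \cdot 3 = 9 \cdot 3 = 27$)
$314 \left(R{\left(17 \right)} - 288\right) = 314 \left(27 - 288\right) = 314 \left(-261\right) = -81954$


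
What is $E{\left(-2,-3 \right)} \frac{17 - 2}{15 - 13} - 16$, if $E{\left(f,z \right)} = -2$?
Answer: $-31$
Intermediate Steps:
$E{\left(-2,-3 \right)} \frac{17 - 2}{15 - 13} - 16 = - 2 \frac{17 - 2}{15 - 13} - 16 = - 2 \cdot \frac{15}{2} - 16 = - 2 \cdot 15 \cdot \frac{1}{2} - 16 = \left(-2\right) \frac{15}{2} - 16 = -15 - 16 = -31$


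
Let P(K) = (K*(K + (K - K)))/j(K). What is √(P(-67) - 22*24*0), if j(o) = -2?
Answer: 67*I*√2/2 ≈ 47.376*I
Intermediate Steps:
P(K) = -K²/2 (P(K) = (K*(K + (K - K)))/(-2) = (K*(K + 0))*(-½) = (K*K)*(-½) = K²*(-½) = -K²/2)
√(P(-67) - 22*24*0) = √(-½*(-67)² - 22*24*0) = √(-½*4489 - 528*0) = √(-4489/2 + 0) = √(-4489/2) = 67*I*√2/2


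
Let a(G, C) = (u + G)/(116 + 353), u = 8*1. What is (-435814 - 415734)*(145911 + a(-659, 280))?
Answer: -8324685561312/67 ≈ -1.2425e+11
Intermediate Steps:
u = 8
a(G, C) = 8/469 + G/469 (a(G, C) = (8 + G)/(116 + 353) = (8 + G)/469 = (8 + G)*(1/469) = 8/469 + G/469)
(-435814 - 415734)*(145911 + a(-659, 280)) = (-435814 - 415734)*(145911 + (8/469 + (1/469)*(-659))) = -851548*(145911 + (8/469 - 659/469)) = -851548*(145911 - 93/67) = -851548*9775944/67 = -8324685561312/67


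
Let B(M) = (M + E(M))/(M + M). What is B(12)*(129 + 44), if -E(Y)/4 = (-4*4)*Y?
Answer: 11245/2 ≈ 5622.5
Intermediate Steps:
E(Y) = 64*Y (E(Y) = -4*(-4*4)*Y = -(-64)*Y = 64*Y)
B(M) = 65/2 (B(M) = (M + 64*M)/(M + M) = (65*M)/((2*M)) = (65*M)*(1/(2*M)) = 65/2)
B(12)*(129 + 44) = 65*(129 + 44)/2 = (65/2)*173 = 11245/2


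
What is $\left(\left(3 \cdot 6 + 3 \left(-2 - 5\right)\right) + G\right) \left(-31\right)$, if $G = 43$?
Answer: $-1240$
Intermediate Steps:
$\left(\left(3 \cdot 6 + 3 \left(-2 - 5\right)\right) + G\right) \left(-31\right) = \left(\left(3 \cdot 6 + 3 \left(-2 - 5\right)\right) + 43\right) \left(-31\right) = \left(\left(18 + 3 \left(-7\right)\right) + 43\right) \left(-31\right) = \left(\left(18 - 21\right) + 43\right) \left(-31\right) = \left(-3 + 43\right) \left(-31\right) = 40 \left(-31\right) = -1240$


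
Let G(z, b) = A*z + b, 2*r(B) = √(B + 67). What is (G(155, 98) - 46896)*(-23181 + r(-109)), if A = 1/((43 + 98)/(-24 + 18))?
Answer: 50993934696/47 - 1099908*I*√42/47 ≈ 1.085e+9 - 1.5166e+5*I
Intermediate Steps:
A = -2/47 (A = 1/(141/(-6)) = 1/(141*(-⅙)) = 1/(-47/2) = -2/47 ≈ -0.042553)
r(B) = √(67 + B)/2 (r(B) = √(B + 67)/2 = √(67 + B)/2)
G(z, b) = b - 2*z/47 (G(z, b) = -2*z/47 + b = b - 2*z/47)
(G(155, 98) - 46896)*(-23181 + r(-109)) = ((98 - 2/47*155) - 46896)*(-23181 + √(67 - 109)/2) = ((98 - 310/47) - 46896)*(-23181 + √(-42)/2) = (4296/47 - 46896)*(-23181 + (I*√42)/2) = -2199816*(-23181 + I*√42/2)/47 = 50993934696/47 - 1099908*I*√42/47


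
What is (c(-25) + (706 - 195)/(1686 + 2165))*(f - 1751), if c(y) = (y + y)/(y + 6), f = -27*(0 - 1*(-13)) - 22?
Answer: -429598116/73169 ≈ -5871.3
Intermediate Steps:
f = -373 (f = -27*(0 + 13) - 22 = -27*13 - 22 = -351 - 22 = -373)
c(y) = 2*y/(6 + y) (c(y) = (2*y)/(6 + y) = 2*y/(6 + y))
(c(-25) + (706 - 195)/(1686 + 2165))*(f - 1751) = (2*(-25)/(6 - 25) + (706 - 195)/(1686 + 2165))*(-373 - 1751) = (2*(-25)/(-19) + 511/3851)*(-2124) = (2*(-25)*(-1/19) + 511*(1/3851))*(-2124) = (50/19 + 511/3851)*(-2124) = (202259/73169)*(-2124) = -429598116/73169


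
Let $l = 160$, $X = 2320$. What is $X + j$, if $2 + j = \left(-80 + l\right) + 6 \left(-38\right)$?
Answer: $2170$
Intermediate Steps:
$j = -150$ ($j = -2 + \left(\left(-80 + 160\right) + 6 \left(-38\right)\right) = -2 + \left(80 - 228\right) = -2 - 148 = -150$)
$X + j = 2320 - 150 = 2170$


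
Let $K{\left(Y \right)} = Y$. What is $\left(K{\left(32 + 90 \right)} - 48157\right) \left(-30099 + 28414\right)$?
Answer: $80938975$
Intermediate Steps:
$\left(K{\left(32 + 90 \right)} - 48157\right) \left(-30099 + 28414\right) = \left(\left(32 + 90\right) - 48157\right) \left(-30099 + 28414\right) = \left(122 - 48157\right) \left(-1685\right) = \left(-48035\right) \left(-1685\right) = 80938975$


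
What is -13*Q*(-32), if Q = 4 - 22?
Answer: -7488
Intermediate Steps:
Q = -18
-13*Q*(-32) = -13*(-18)*(-32) = 234*(-32) = -7488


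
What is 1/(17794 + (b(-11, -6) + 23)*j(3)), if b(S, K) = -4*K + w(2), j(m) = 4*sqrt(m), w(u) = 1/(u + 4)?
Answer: 26691/474779476 - 283*sqrt(3)/474779476 ≈ 5.5185e-5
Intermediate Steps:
w(u) = 1/(4 + u)
b(S, K) = 1/6 - 4*K (b(S, K) = -4*K + 1/(4 + 2) = -4*K + 1/6 = 1/6 - 4*K)
1/(17794 + (b(-11, -6) + 23)*j(3)) = 1/(17794 + ((1/6 - 4*(-6)) + 23)*(4*sqrt(3))) = 1/(17794 + ((1/6 + 24) + 23)*(4*sqrt(3))) = 1/(17794 + (145/6 + 23)*(4*sqrt(3))) = 1/(17794 + 283*(4*sqrt(3))/6) = 1/(17794 + 566*sqrt(3)/3)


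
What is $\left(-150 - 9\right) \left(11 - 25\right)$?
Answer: $2226$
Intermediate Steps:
$\left(-150 - 9\right) \left(11 - 25\right) = - 159 \left(11 - 25\right) = \left(-159\right) \left(-14\right) = 2226$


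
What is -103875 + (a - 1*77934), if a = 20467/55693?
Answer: -10125468170/55693 ≈ -1.8181e+5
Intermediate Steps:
a = 20467/55693 (a = 20467*(1/55693) = 20467/55693 ≈ 0.36750)
-103875 + (a - 1*77934) = -103875 + (20467/55693 - 1*77934) = -103875 + (20467/55693 - 77934) = -103875 - 4340357795/55693 = -10125468170/55693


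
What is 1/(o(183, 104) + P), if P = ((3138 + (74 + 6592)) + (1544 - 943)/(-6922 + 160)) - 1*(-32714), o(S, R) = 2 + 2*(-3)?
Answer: 6762/287479067 ≈ 2.3522e-5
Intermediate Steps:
o(S, R) = -4 (o(S, R) = 2 - 6 = -4)
P = 287506115/6762 (P = ((3138 + 6666) + 601/(-6762)) + 32714 = (9804 + 601*(-1/6762)) + 32714 = (9804 - 601/6762) + 32714 = 66294047/6762 + 32714 = 287506115/6762 ≈ 42518.)
1/(o(183, 104) + P) = 1/(-4 + 287506115/6762) = 1/(287479067/6762) = 6762/287479067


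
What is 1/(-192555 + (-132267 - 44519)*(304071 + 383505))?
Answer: -1/121554003291 ≈ -8.2268e-12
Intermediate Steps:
1/(-192555 + (-132267 - 44519)*(304071 + 383505)) = 1/(-192555 - 176786*687576) = 1/(-192555 - 121553810736) = 1/(-121554003291) = -1/121554003291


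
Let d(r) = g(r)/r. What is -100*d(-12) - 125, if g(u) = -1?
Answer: -400/3 ≈ -133.33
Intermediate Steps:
d(r) = -1/r
-100*d(-12) - 125 = -(-100)/(-12) - 125 = -(-100)*(-1)/12 - 125 = -100*1/12 - 125 = -25/3 - 125 = -400/3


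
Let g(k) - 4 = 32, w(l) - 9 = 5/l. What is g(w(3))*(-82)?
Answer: -2952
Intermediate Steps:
w(l) = 9 + 5/l
g(k) = 36 (g(k) = 4 + 32 = 36)
g(w(3))*(-82) = 36*(-82) = -2952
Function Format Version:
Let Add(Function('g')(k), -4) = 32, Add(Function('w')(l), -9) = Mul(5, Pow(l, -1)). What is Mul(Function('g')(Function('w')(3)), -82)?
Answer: -2952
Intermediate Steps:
Function('w')(l) = Add(9, Mul(5, Pow(l, -1)))
Function('g')(k) = 36 (Function('g')(k) = Add(4, 32) = 36)
Mul(Function('g')(Function('w')(3)), -82) = Mul(36, -82) = -2952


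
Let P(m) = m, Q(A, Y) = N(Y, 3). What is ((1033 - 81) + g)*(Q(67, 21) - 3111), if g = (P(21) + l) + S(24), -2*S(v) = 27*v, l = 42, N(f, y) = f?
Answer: -2135190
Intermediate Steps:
Q(A, Y) = Y
S(v) = -27*v/2
g = -261 (g = (21 + 42) - 27/2*24 = 63 - 324 = -261)
((1033 - 81) + g)*(Q(67, 21) - 3111) = ((1033 - 81) - 261)*(21 - 3111) = (952 - 261)*(-3090) = 691*(-3090) = -2135190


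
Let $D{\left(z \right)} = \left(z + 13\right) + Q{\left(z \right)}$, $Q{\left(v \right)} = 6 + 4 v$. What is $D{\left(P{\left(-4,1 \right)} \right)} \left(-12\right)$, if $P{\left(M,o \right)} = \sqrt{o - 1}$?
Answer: $-228$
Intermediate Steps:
$P{\left(M,o \right)} = \sqrt{-1 + o}$
$D{\left(z \right)} = 19 + 5 z$ ($D{\left(z \right)} = \left(z + 13\right) + \left(6 + 4 z\right) = \left(13 + z\right) + \left(6 + 4 z\right) = 19 + 5 z$)
$D{\left(P{\left(-4,1 \right)} \right)} \left(-12\right) = \left(19 + 5 \sqrt{-1 + 1}\right) \left(-12\right) = \left(19 + 5 \sqrt{0}\right) \left(-12\right) = \left(19 + 5 \cdot 0\right) \left(-12\right) = \left(19 + 0\right) \left(-12\right) = 19 \left(-12\right) = -228$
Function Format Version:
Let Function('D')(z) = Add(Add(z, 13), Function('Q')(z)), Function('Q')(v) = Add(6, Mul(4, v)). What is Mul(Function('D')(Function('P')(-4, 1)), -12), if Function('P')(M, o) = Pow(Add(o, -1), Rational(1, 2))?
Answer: -228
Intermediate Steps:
Function('P')(M, o) = Pow(Add(-1, o), Rational(1, 2))
Function('D')(z) = Add(19, Mul(5, z)) (Function('D')(z) = Add(Add(z, 13), Add(6, Mul(4, z))) = Add(Add(13, z), Add(6, Mul(4, z))) = Add(19, Mul(5, z)))
Mul(Function('D')(Function('P')(-4, 1)), -12) = Mul(Add(19, Mul(5, Pow(Add(-1, 1), Rational(1, 2)))), -12) = Mul(Add(19, Mul(5, Pow(0, Rational(1, 2)))), -12) = Mul(Add(19, Mul(5, 0)), -12) = Mul(Add(19, 0), -12) = Mul(19, -12) = -228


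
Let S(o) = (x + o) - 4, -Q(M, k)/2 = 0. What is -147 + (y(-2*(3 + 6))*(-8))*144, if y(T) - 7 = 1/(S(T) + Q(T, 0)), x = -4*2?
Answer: -40863/5 ≈ -8172.6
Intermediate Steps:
x = -8
Q(M, k) = 0 (Q(M, k) = -2*0 = 0)
S(o) = -12 + o (S(o) = (-8 + o) - 4 = -12 + o)
y(T) = 7 + 1/(-12 + T) (y(T) = 7 + 1/((-12 + T) + 0) = 7 + 1/(-12 + T))
-147 + (y(-2*(3 + 6))*(-8))*144 = -147 + (((-83 + 7*(-2*(3 + 6)))/(-12 - 2*(3 + 6)))*(-8))*144 = -147 + (((-83 + 7*(-2*9))/(-12 - 2*9))*(-8))*144 = -147 + (((-83 + 7*(-18))/(-12 - 18))*(-8))*144 = -147 + (((-83 - 126)/(-30))*(-8))*144 = -147 + (-1/30*(-209)*(-8))*144 = -147 + ((209/30)*(-8))*144 = -147 - 836/15*144 = -147 - 40128/5 = -40863/5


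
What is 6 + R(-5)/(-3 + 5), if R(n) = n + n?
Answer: 1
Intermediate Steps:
R(n) = 2*n
6 + R(-5)/(-3 + 5) = 6 + (2*(-5))/(-3 + 5) = 6 - 10/2 = 6 + (½)*(-10) = 6 - 5 = 1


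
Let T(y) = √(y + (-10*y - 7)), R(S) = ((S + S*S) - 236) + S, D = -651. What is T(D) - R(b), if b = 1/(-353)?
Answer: 29408429/124609 + 2*√1463 ≈ 312.50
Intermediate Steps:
b = -1/353 ≈ -0.0028329
R(S) = -236 + S² + 2*S (R(S) = ((S + S²) - 236) + S = (-236 + S + S²) + S = -236 + S² + 2*S)
T(y) = √(-7 - 9*y) (T(y) = √(y + (-7 - 10*y)) = √(-7 - 9*y))
T(D) - R(b) = √(-7 - 9*(-651)) - (-236 + (-1/353)² + 2*(-1/353)) = √(-7 + 5859) - (-236 + 1/124609 - 2/353) = √5852 - 1*(-29408429/124609) = 2*√1463 + 29408429/124609 = 29408429/124609 + 2*√1463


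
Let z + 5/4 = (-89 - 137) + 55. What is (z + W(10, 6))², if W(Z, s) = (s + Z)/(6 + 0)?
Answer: 4141225/144 ≈ 28759.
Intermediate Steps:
W(Z, s) = Z/6 + s/6 (W(Z, s) = (Z + s)/6 = (Z + s)*(⅙) = Z/6 + s/6)
z = -689/4 (z = -5/4 + ((-89 - 137) + 55) = -5/4 + (-226 + 55) = -5/4 - 171 = -689/4 ≈ -172.25)
(z + W(10, 6))² = (-689/4 + ((⅙)*10 + (⅙)*6))² = (-689/4 + (5/3 + 1))² = (-689/4 + 8/3)² = (-2035/12)² = 4141225/144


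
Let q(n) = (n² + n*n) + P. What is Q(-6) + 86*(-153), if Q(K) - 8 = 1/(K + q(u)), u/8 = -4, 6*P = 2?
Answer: -80570047/6127 ≈ -13150.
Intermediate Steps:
P = ⅓ (P = (⅙)*2 = ⅓ ≈ 0.33333)
u = -32 (u = 8*(-4) = -32)
q(n) = ⅓ + 2*n² (q(n) = (n² + n*n) + ⅓ = (n² + n²) + ⅓ = 2*n² + ⅓ = ⅓ + 2*n²)
Q(K) = 8 + 1/(6145/3 + K) (Q(K) = 8 + 1/(K + (⅓ + 2*(-32)²)) = 8 + 1/(K + (⅓ + 2*1024)) = 8 + 1/(K + (⅓ + 2048)) = 8 + 1/(K + 6145/3) = 8 + 1/(6145/3 + K))
Q(-6) + 86*(-153) = (49163 + 24*(-6))/(6145 + 3*(-6)) + 86*(-153) = (49163 - 144)/(6145 - 18) - 13158 = 49019/6127 - 13158 = -80570047/6127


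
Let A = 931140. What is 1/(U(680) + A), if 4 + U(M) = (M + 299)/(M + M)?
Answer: 1360/1266345939 ≈ 1.0740e-6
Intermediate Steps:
U(M) = -4 + (299 + M)/(2*M) (U(M) = -4 + (M + 299)/(M + M) = -4 + (299 + M)/((2*M)) = -4 + (299 + M)*(1/(2*M)) = -4 + (299 + M)/(2*M))
1/(U(680) + A) = 1/((1/2)*(299 - 7*680)/680 + 931140) = 1/((1/2)*(1/680)*(299 - 4760) + 931140) = 1/((1/2)*(1/680)*(-4461) + 931140) = 1/(-4461/1360 + 931140) = 1/(1266345939/1360) = 1360/1266345939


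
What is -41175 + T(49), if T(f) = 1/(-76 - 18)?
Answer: -3870451/94 ≈ -41175.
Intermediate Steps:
T(f) = -1/94 (T(f) = 1/(-94) = -1/94)
-41175 + T(49) = -41175 - 1/94 = -3870451/94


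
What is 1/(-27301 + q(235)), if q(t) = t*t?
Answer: 1/27924 ≈ 3.5812e-5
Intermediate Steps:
q(t) = t**2
1/(-27301 + q(235)) = 1/(-27301 + 235**2) = 1/(-27301 + 55225) = 1/27924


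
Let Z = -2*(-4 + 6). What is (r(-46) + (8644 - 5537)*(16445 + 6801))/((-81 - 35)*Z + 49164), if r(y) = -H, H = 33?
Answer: 3801331/2612 ≈ 1455.3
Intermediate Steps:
r(y) = -33 (r(y) = -1*33 = -33)
Z = -4 (Z = -2*2 = -4)
(r(-46) + (8644 - 5537)*(16445 + 6801))/((-81 - 35)*Z + 49164) = (-33 + (8644 - 5537)*(16445 + 6801))/((-81 - 35)*(-4) + 49164) = (-33 + 3107*23246)/(-116*(-4) + 49164) = (-33 + 72225322)/(464 + 49164) = 72225289/49628 = 72225289*(1/49628) = 3801331/2612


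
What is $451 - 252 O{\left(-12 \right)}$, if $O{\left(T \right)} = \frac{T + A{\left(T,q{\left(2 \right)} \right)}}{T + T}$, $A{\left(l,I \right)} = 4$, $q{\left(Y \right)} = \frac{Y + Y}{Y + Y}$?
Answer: $367$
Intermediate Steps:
$q{\left(Y \right)} = 1$ ($q{\left(Y \right)} = \frac{2 Y}{2 Y} = 2 Y \frac{1}{2 Y} = 1$)
$O{\left(T \right)} = \frac{4 + T}{2 T}$ ($O{\left(T \right)} = \frac{T + 4}{T + T} = \frac{4 + T}{2 T}$)
$451 - 252 O{\left(-12 \right)} = 451 - 252 \frac{4 - 12}{2 \left(-12\right)} = 451 - 252 \cdot \frac{1}{2} \left(- \frac{1}{12}\right) \left(-8\right) = 451 - 84 = 367$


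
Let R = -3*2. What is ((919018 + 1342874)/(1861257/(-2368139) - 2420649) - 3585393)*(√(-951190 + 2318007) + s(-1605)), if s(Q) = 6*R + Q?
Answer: 2810627982674023751466/477702930289 - 1712753188710556826*√1366817/477702930289 ≈ 1.6919e+9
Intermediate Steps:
R = -6
s(Q) = -36 + Q (s(Q) = 6*(-6) + Q = -36 + Q)
((919018 + 1342874)/(1861257/(-2368139) - 2420649) - 3585393)*(√(-951190 + 2318007) + s(-1605)) = ((919018 + 1342874)/(1861257/(-2368139) - 2420649) - 3585393)*(√(-951190 + 2318007) + (-36 - 1605)) = (2261892/(1861257*(-1/2368139) - 2420649) - 3585393)*(√1366817 - 1641) = (2261892/(-1861257/2368139 - 2420649) - 3585393)*(-1641 + √1366817) = (2261892/(-5732435163468/2368139) - 3585393)*(-1641 + √1366817) = (2261892*(-2368139/5732435163468) - 3585393)*(-1641 + √1366817) = (-446372888249/477702930289 - 3585393)*(-1641 + √1366817) = -1712753188710556826*(-1641 + √1366817)/477702930289 = 2810627982674023751466/477702930289 - 1712753188710556826*√1366817/477702930289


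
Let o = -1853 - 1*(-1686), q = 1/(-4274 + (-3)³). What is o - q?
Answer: -718266/4301 ≈ -167.00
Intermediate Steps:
q = -1/4301 (q = 1/(-4274 - 27) = 1/(-4301) = -1/4301 ≈ -0.00023250)
o = -167 (o = -1853 + 1686 = -167)
o - q = -167 - 1*(-1/4301) = -167 + 1/4301 = -718266/4301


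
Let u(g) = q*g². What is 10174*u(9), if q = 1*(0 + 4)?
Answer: 3296376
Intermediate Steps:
q = 4 (q = 1*4 = 4)
u(g) = 4*g²
10174*u(9) = 10174*(4*9²) = 10174*(4*81) = 10174*324 = 3296376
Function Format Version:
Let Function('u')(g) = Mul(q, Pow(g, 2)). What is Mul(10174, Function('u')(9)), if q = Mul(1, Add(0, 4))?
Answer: 3296376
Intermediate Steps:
q = 4 (q = Mul(1, 4) = 4)
Function('u')(g) = Mul(4, Pow(g, 2))
Mul(10174, Function('u')(9)) = Mul(10174, Mul(4, Pow(9, 2))) = Mul(10174, Mul(4, 81)) = Mul(10174, 324) = 3296376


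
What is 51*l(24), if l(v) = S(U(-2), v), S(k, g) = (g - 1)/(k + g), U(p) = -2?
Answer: 1173/22 ≈ 53.318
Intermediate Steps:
S(k, g) = (-1 + g)/(g + k)
l(v) = (-1 + v)/(-2 + v) (l(v) = (-1 + v)/(v - 2) = (-1 + v)/(-2 + v))
51*l(24) = 51*((-1 + 24)/(-2 + 24)) = 51*(23/22) = 1173/22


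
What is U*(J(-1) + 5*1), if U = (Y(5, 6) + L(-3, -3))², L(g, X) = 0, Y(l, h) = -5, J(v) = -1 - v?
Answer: 125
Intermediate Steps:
U = 25 (U = (-5 + 0)² = (-5)² = 25)
U*(J(-1) + 5*1) = 25*((-1 - 1*(-1)) + 5*1) = 25*((-1 + 1) + 5) = 25*(0 + 5) = 25*5 = 125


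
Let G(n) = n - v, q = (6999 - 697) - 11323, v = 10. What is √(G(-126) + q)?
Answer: 3*I*√573 ≈ 71.812*I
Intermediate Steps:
q = -5021 (q = 6302 - 11323 = -5021)
G(n) = -10 + n (G(n) = n - 1*10 = n - 10 = -10 + n)
√(G(-126) + q) = √((-10 - 126) - 5021) = √(-136 - 5021) = √(-5157) = 3*I*√573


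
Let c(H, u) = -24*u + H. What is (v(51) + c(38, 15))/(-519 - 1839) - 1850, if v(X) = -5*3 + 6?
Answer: -4361969/2358 ≈ -1849.9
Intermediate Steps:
v(X) = -9 (v(X) = -15 + 6 = -9)
c(H, u) = H - 24*u
(v(51) + c(38, 15))/(-519 - 1839) - 1850 = (-9 + (38 - 24*15))/(-519 - 1839) - 1850 = (-9 + (38 - 360))/(-2358) - 1850 = (-9 - 322)*(-1/2358) - 1850 = -331*(-1/2358) - 1850 = 331/2358 - 1850 = -4361969/2358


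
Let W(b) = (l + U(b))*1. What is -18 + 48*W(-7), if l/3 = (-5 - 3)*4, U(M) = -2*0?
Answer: -4626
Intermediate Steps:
U(M) = 0
l = -96 (l = 3*((-5 - 3)*4) = 3*(-8*4) = 3*(-32) = -96)
W(b) = -96 (W(b) = (-96 + 0)*1 = -96*1 = -96)
-18 + 48*W(-7) = -18 + 48*(-96) = -18 - 4608 = -4626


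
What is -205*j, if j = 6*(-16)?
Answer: 19680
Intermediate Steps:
j = -96
-205*j = -205*(-96) = 19680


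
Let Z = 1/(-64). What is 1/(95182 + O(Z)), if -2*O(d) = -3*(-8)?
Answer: 1/95170 ≈ 1.0508e-5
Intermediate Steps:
Z = -1/64 ≈ -0.015625
O(d) = -12 (O(d) = -(-3)*(-8)/2 = -½*24 = -12)
1/(95182 + O(Z)) = 1/(95182 - 12) = 1/95170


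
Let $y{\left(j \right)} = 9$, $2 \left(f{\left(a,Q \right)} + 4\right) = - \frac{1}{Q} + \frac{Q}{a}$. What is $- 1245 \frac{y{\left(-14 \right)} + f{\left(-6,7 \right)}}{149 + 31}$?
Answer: $- \frac{30295}{1008} \approx -30.055$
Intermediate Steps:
$f{\left(a,Q \right)} = -4 - \frac{1}{2 Q} + \frac{Q}{2 a}$ ($f{\left(a,Q \right)} = -4 + \frac{- \frac{1}{Q} + \frac{Q}{a}}{2} = -4 + \left(- \frac{1}{2 Q} + \frac{Q}{2 a}\right) = -4 - \frac{1}{2 Q} + \frac{Q}{2 a}$)
$- 1245 \frac{y{\left(-14 \right)} + f{\left(-6,7 \right)}}{149 + 31} = - 1245 \frac{9 - \left(4 + \frac{1}{14} + \frac{7}{12}\right)}{149 + 31} = - 1245 \frac{9 - \left(\frac{57}{14} + \frac{7}{12}\right)}{180} = - 1245 \left(9 - \frac{391}{84}\right) \frac{1}{180} = - 1245 \cdot \frac{365}{84} \cdot \frac{1}{180} = \left(-1245\right) \frac{73}{3024} = - \frac{30295}{1008}$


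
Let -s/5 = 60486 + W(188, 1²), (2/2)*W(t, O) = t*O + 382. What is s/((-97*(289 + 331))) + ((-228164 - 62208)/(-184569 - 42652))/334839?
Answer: 1161323426872220/228779934423933 ≈ 5.0762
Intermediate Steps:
W(t, O) = 382 + O*t (W(t, O) = t*O + 382 = O*t + 382 = 382 + O*t)
s = -305280 (s = -5*(60486 + (382 + 1²*188)) = -5*(60486 + (382 + 1*188)) = -5*(60486 + (382 + 188)) = -5*(60486 + 570) = -5*61056 = -305280)
s/((-97*(289 + 331))) + ((-228164 - 62208)/(-184569 - 42652))/334839 = -305280*(-1/(97*(289 + 331))) + ((-228164 - 62208)/(-184569 - 42652))/334839 = -305280/((-97*620)) - 290372/(-227221)*(1/334839) = -305280/(-60140) - 290372*(-1/227221)*(1/334839) = -305280*(-1/60140) + (290372/227221)*(1/334839) = 15264/3007 + 290372/76082452419 = 1161323426872220/228779934423933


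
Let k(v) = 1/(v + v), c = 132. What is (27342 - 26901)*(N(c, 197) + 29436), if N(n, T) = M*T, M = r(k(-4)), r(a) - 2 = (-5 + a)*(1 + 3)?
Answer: 22748103/2 ≈ 1.1374e+7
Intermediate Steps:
k(v) = 1/(2*v)
r(a) = -18 + 4*a (r(a) = 2 + (-5 + a)*(1 + 3) = 2 + (-5 + a)*4 = 2 + (-20 + 4*a) = -18 + 4*a)
M = -37/2 (M = -18 + 4*((½)/(-4)) = -18 + 4*((½)*(-¼)) = -18 + 4*(-⅛) = -18 - ½ = -37/2 ≈ -18.500)
N(n, T) = -37*T/2
(27342 - 26901)*(N(c, 197) + 29436) = (27342 - 26901)*(-37/2*197 + 29436) = 441*(-7289/2 + 29436) = 441*(51583/2) = 22748103/2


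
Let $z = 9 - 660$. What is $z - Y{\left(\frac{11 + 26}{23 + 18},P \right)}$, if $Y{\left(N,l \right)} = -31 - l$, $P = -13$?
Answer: $-633$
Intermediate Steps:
$z = -651$ ($z = 9 - 660 = -651$)
$z - Y{\left(\frac{11 + 26}{23 + 18},P \right)} = -651 - \left(-31 - -13\right) = -651 - \left(-31 + 13\right) = -651 - -18 = -651 + 18 = -633$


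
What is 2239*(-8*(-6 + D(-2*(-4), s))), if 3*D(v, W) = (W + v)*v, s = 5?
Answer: -1540432/3 ≈ -5.1348e+5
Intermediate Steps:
D(v, W) = v*(W + v)/3 (D(v, W) = ((W + v)*v)/3 = (v*(W + v))/3 = v*(W + v)/3)
2239*(-8*(-6 + D(-2*(-4), s))) = 2239*(-8*(-6 + (-2*(-4))*(5 - 2*(-4))/3)) = 2239*(-8*(-6 + (1/3)*8*(5 + 8))) = 2239*(-8*(-6 + (1/3)*8*13)) = 2239*(-8*(-6 + 104/3)) = 2239*(-8*86/3) = 2239*(-688/3) = -1540432/3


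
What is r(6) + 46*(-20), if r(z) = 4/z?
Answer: -2758/3 ≈ -919.33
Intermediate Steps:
r(6) + 46*(-20) = 4/6 + 46*(-20) = 4*(1/6) - 920 = 2/3 - 920 = -2758/3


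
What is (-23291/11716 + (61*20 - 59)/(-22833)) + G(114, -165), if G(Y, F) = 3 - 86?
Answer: -58782569/691244 ≈ -85.039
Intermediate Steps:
G(Y, F) = -83
(-23291/11716 + (61*20 - 59)/(-22833)) + G(114, -165) = (-23291/11716 + (61*20 - 59)/(-22833)) - 83 = (-23291*1/11716 + (1220 - 59)*(-1/22833)) - 83 = (-23291/11716 + 1161*(-1/22833)) - 83 = (-23291/11716 - 3/59) - 83 = -1409317/691244 - 83 = -58782569/691244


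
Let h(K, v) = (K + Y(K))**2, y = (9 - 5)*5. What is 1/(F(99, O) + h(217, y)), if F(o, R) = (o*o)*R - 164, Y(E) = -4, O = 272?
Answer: 1/2711077 ≈ 3.6886e-7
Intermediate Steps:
y = 20 (y = 4*5 = 20)
F(o, R) = -164 + R*o**2 (F(o, R) = o**2*R - 164 = R*o**2 - 164 = -164 + R*o**2)
h(K, v) = (-4 + K)**2 (h(K, v) = (K - 4)**2 = (-4 + K)**2)
1/(F(99, O) + h(217, y)) = 1/((-164 + 272*99**2) + (-4 + 217)**2) = 1/((-164 + 272*9801) + 213**2) = 1/((-164 + 2665872) + 45369) = 1/(2665708 + 45369) = 1/2711077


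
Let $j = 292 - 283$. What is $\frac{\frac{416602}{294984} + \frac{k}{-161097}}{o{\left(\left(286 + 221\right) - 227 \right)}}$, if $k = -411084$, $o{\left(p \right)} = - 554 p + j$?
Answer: $- \frac{167893525}{6569550480924} \approx -2.5556 \cdot 10^{-5}$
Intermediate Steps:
$j = 9$
$o{\left(p \right)} = 9 - 554 p$ ($o{\left(p \right)} = - 554 p + 9 = 9 - 554 p$)
$\frac{\frac{416602}{294984} + \frac{k}{-161097}}{o{\left(\left(286 + 221\right) - 227 \right)}} = \frac{\frac{416602}{294984} - \frac{411084}{-161097}}{9 - 554 \left(\left(286 + 221\right) - 227\right)} = \frac{416602 \cdot \frac{1}{294984} - - \frac{137028}{53699}}{9 - 554 \left(507 - 227\right)} = \frac{\frac{12253}{8676} + \frac{137028}{53699}}{9 - 155120} = \frac{1846828775}{465892524 \left(9 - 155120\right)} = \frac{1846828775}{465892524 \left(-155111\right)} = \frac{1846828775}{465892524} \left(- \frac{1}{155111}\right) = - \frac{167893525}{6569550480924}$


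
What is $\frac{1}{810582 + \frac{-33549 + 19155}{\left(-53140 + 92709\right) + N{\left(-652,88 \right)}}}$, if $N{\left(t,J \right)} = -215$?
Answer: $\frac{6559}{5316604939} \approx 1.2337 \cdot 10^{-6}$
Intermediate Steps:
$\frac{1}{810582 + \frac{-33549 + 19155}{\left(-53140 + 92709\right) + N{\left(-652,88 \right)}}} = \frac{1}{810582 + \frac{-33549 + 19155}{\left(-53140 + 92709\right) - 215}} = \frac{1}{810582 - \frac{14394}{39569 - 215}} = \frac{1}{810582 - \frac{14394}{39354}} = \frac{1}{810582 - \frac{2399}{6559}} = \frac{1}{\frac{5316604939}{6559}} = \frac{6559}{5316604939}$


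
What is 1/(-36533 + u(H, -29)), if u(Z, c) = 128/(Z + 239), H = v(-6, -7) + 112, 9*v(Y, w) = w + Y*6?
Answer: -779/28458919 ≈ -2.7373e-5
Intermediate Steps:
v(Y, w) = w/9 + 2*Y/3 (v(Y, w) = (w + Y*6)/9 = (w + 6*Y)/9 = w/9 + 2*Y/3)
H = 965/9 (H = ((⅑)*(-7) + (⅔)*(-6)) + 112 = (-7/9 - 4) + 112 = -43/9 + 112 = 965/9 ≈ 107.22)
u(Z, c) = 128/(239 + Z)
1/(-36533 + u(H, -29)) = 1/(-36533 + 128/(239 + 965/9)) = 1/(-36533 + 128/(3116/9)) = 1/(-36533 + 128*(9/3116)) = 1/(-36533 + 288/779) = 1/(-28458919/779) = -779/28458919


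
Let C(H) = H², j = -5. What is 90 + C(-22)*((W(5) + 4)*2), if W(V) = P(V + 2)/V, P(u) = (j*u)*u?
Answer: -43470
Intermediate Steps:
P(u) = -5*u² (P(u) = (-5*u)*u = -5*u²)
W(V) = -5*(2 + V)²/V (W(V) = (-5*(V + 2)²)/V = (-5*(2 + V)²)/V = -5*(2 + V)²/V)
90 + C(-22)*((W(5) + 4)*2) = 90 + (-22)²*((-5*(2 + 5)²/5 + 4)*2) = 90 + 484*((-5*⅕*7² + 4)*2) = 90 + 484*((-5*⅕*49 + 4)*2) = 90 + 484*((-49 + 4)*2) = 90 + 484*(-45*2) = 90 + 484*(-90) = 90 - 43560 = -43470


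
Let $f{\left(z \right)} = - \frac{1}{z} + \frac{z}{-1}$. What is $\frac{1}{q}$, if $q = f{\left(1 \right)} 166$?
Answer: $- \frac{1}{332} \approx -0.003012$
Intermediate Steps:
$f{\left(z \right)} = - z - \frac{1}{z}$ ($f{\left(z \right)} = - \frac{1}{z} + z \left(-1\right) = - \frac{1}{z} - z = - z - \frac{1}{z}$)
$q = -332$ ($q = \left(\left(-1\right) 1 - 1^{-1}\right) 166 = \left(-1 - 1\right) 166 = \left(-2\right) 166 = -332$)
$\frac{1}{q} = \frac{1}{-332} = - \frac{1}{332}$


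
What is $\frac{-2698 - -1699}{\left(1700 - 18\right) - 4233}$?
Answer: $\frac{999}{2551} \approx 0.39161$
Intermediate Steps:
$\frac{-2698 - -1699}{\left(1700 - 18\right) - 4233} = \frac{-2698 + 1699}{1682 - 4233} = - \frac{999}{-2551} = \left(-999\right) \left(- \frac{1}{2551}\right) = \frac{999}{2551}$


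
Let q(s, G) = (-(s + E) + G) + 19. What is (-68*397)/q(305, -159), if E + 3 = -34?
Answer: 397/6 ≈ 66.167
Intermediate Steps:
E = -37 (E = -3 - 34 = -37)
q(s, G) = 56 + G - s (q(s, G) = (-(s - 37) + G) + 19 = (-(-37 + s) + G) + 19 = ((37 - s) + G) + 19 = (37 + G - s) + 19 = 56 + G - s)
(-68*397)/q(305, -159) = (-68*397)/(56 - 159 - 1*305) = -26996/(56 - 159 - 305) = -26996/(-408) = -26996*(-1/408) = 397/6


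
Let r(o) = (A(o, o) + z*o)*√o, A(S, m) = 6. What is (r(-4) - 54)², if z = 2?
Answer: 2900 + 432*I ≈ 2900.0 + 432.0*I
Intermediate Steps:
r(o) = √o*(6 + 2*o) (r(o) = (6 + 2*o)*√o = √o*(6 + 2*o))
(r(-4) - 54)² = (2*√(-4)*(3 - 4) - 54)² = (2*(2*I)*(-1) - 54)² = (-4*I - 54)² = (-54 - 4*I)²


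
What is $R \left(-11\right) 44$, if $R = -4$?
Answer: $1936$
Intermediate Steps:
$R \left(-11\right) 44 = \left(-4\right) \left(-11\right) 44 = 44 \cdot 44 = 1936$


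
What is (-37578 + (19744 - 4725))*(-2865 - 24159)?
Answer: 609634416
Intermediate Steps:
(-37578 + (19744 - 4725))*(-2865 - 24159) = (-37578 + 15019)*(-27024) = -22559*(-27024) = 609634416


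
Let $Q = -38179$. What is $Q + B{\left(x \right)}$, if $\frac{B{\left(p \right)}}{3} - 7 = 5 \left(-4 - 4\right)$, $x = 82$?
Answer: $-38278$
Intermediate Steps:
$B{\left(p \right)} = -99$ ($B{\left(p \right)} = 21 + 3 \cdot 5 \left(-4 - 4\right) = 21 + 3 \cdot 5 \left(-8\right) = 21 + 3 \left(-40\right) = 21 - 120 = -99$)
$Q + B{\left(x \right)} = -38179 - 99 = -38278$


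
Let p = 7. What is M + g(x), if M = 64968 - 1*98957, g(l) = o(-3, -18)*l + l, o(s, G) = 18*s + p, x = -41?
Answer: -32103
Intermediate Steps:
o(s, G) = 7 + 18*s (o(s, G) = 18*s + 7 = 7 + 18*s)
g(l) = -46*l (g(l) = (7 + 18*(-3))*l + l = (7 - 54)*l + l = -47*l + l = -46*l)
M = -33989 (M = 64968 - 98957 = -33989)
M + g(x) = -33989 - 46*(-41) = -33989 + 1886 = -32103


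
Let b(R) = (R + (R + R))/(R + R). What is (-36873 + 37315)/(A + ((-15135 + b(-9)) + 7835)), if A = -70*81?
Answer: -884/25937 ≈ -0.034083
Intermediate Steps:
A = -5670
b(R) = 3/2 (b(R) = (R + 2*R)/((2*R)) = (3*R)*(1/(2*R)) = 3/2)
(-36873 + 37315)/(A + ((-15135 + b(-9)) + 7835)) = (-36873 + 37315)/(-5670 + ((-15135 + 3/2) + 7835)) = 442/(-5670 + (-30267/2 + 7835)) = 442/(-5670 - 14597/2) = 442/(-25937/2) = 442*(-2/25937) = -884/25937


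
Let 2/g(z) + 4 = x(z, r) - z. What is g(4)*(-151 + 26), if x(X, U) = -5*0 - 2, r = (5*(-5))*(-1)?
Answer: 25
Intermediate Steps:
r = 25 (r = -25*(-1) = 25)
x(X, U) = -2 (x(X, U) = 0 - 2 = -2)
g(z) = 2/(-6 - z) (g(z) = 2/(-4 + (-2 - z)) = 2/(-6 - z))
g(4)*(-151 + 26) = (-2/(6 + 4))*(-151 + 26) = -2/10*(-125) = -2*1/10*(-125) = -1/5*(-125) = 25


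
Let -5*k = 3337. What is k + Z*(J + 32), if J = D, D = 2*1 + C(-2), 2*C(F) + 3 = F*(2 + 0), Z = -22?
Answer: -6692/5 ≈ -1338.4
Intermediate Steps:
k = -3337/5 (k = -⅕*3337 = -3337/5 ≈ -667.40)
C(F) = -3/2 + F (C(F) = -3/2 + (F*(2 + 0))/2 = -3/2 + (F*2)/2 = -3/2 + (2*F)/2 = -3/2 + F)
D = -3/2 (D = 2*1 + (-3/2 - 2) = 2 - 7/2 = -3/2 ≈ -1.5000)
J = -3/2 ≈ -1.5000
k + Z*(J + 32) = -3337/5 - 22*(-3/2 + 32) = -3337/5 - 22*61/2 = -3337/5 - 671 = -6692/5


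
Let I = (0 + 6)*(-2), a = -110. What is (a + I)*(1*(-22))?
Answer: 2684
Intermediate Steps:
I = -12 (I = 6*(-2) = -12)
(a + I)*(1*(-22)) = (-110 - 12)*(1*(-22)) = -122*(-22) = 2684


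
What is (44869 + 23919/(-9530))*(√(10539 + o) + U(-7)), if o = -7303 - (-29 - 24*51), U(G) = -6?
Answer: 26082236711/9530 ≈ 2.7369e+6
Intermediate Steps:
o = -6050 (o = -7303 - (-29 - 1224) = -7303 - 1*(-1253) = -7303 + 1253 = -6050)
(44869 + 23919/(-9530))*(√(10539 + o) + U(-7)) = (44869 + 23919/(-9530))*(√(10539 - 6050) - 6) = (44869 + 23919*(-1/9530))*(√4489 - 6) = (44869 - 23919/9530)*(67 - 6) = (427577651/9530)*61 = 26082236711/9530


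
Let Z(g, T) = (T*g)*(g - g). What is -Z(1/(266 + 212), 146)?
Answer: 0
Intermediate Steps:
Z(g, T) = 0 (Z(g, T) = (T*g)*0 = 0)
-Z(1/(266 + 212), 146) = -1*0 = 0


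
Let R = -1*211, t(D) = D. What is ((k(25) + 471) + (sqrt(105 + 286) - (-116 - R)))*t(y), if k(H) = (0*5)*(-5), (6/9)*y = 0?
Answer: 0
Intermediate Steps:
y = 0 (y = (3/2)*0 = 0)
R = -211
k(H) = 0 (k(H) = 0*(-5) = 0)
((k(25) + 471) + (sqrt(105 + 286) - (-116 - R)))*t(y) = ((0 + 471) + (sqrt(105 + 286) - (-116 - 1*(-211))))*0 = (471 + (sqrt(391) - (-116 + 211)))*0 = (471 + (sqrt(391) - 1*95))*0 = (471 + (sqrt(391) - 95))*0 = (471 + (-95 + sqrt(391)))*0 = (376 + sqrt(391))*0 = 0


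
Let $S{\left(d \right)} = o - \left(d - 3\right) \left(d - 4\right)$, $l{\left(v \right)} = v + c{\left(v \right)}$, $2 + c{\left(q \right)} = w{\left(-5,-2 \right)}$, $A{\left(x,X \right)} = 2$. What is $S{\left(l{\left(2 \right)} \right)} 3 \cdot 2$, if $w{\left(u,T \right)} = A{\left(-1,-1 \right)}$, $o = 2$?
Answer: $0$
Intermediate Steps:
$w{\left(u,T \right)} = 2$
$c{\left(q \right)} = 0$ ($c{\left(q \right)} = -2 + 2 = 0$)
$l{\left(v \right)} = v$ ($l{\left(v \right)} = v + 0 = v$)
$S{\left(d \right)} = 2 - \left(-4 + d\right) \left(-3 + d\right)$ ($S{\left(d \right)} = 2 - \left(d - 3\right) \left(d - 4\right) = 2 - \left(-3 + d\right) \left(-4 + d\right) = 2 - \left(-4 + d\right) \left(-3 + d\right)$)
$S{\left(l{\left(2 \right)} \right)} 3 \cdot 2 = \left(-10 - 2^{2} + 7 \cdot 2\right) 3 \cdot 2 = \left(-10 - 4 + 14\right) 3 \cdot 2 = 0 \cdot 3 \cdot 2 = 0 \cdot 2 = 0$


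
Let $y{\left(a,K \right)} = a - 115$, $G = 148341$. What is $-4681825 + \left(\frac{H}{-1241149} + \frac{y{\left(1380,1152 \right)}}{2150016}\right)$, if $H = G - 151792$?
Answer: $- \frac{162252002089320287}{34655716992} \approx -4.6818 \cdot 10^{6}$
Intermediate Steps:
$H = -3451$ ($H = 148341 - 151792 = -3451$)
$y{\left(a,K \right)} = -115 + a$
$-4681825 + \left(\frac{H}{-1241149} + \frac{y{\left(1380,1152 \right)}}{2150016}\right) = -4681825 + \left(- \frac{3451}{-1241149} + \frac{-115 + 1380}{2150016}\right) = -4681825 + \left(\left(-3451\right) \left(- \frac{1}{1241149}\right) + 1265 \cdot \frac{1}{2150016}\right) = -4681825 + \left(\frac{493}{177307} + \frac{115}{195456}\right) = -4681825 + \frac{116750113}{34655716992} = - \frac{162252002089320287}{34655716992}$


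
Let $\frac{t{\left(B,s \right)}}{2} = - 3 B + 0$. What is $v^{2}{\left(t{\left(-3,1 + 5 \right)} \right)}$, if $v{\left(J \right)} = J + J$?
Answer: $1296$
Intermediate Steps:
$t{\left(B,s \right)} = - 6 B$ ($t{\left(B,s \right)} = 2 \left(- 3 B + 0\right) = 2 \left(- 3 B\right) = - 6 B$)
$v{\left(J \right)} = 2 J$
$v^{2}{\left(t{\left(-3,1 + 5 \right)} \right)} = \left(2 \left(\left(-6\right) \left(-3\right)\right)\right)^{2} = \left(2 \cdot 18\right)^{2} = 36^{2} = 1296$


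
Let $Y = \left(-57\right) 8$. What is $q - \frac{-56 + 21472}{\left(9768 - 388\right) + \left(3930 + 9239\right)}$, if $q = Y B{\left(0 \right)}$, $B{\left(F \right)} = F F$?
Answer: $- \frac{21416}{22549} \approx -0.94975$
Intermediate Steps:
$Y = -456$
$B{\left(F \right)} = F^{2}$
$q = 0$ ($q = - 456 \cdot 0^{2} = \left(-456\right) 0 = 0$)
$q - \frac{-56 + 21472}{\left(9768 - 388\right) + \left(3930 + 9239\right)} = 0 - \frac{-56 + 21472}{\left(9768 - 388\right) + \left(3930 + 9239\right)} = 0 - \frac{21416}{9380 + 13169} = 0 - \frac{21416}{22549} = - \frac{21416}{22549}$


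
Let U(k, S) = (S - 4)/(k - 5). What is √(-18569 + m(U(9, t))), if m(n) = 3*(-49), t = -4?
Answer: 2*I*√4679 ≈ 136.81*I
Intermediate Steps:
U(k, S) = (-4 + S)/(-5 + k)
m(n) = -147
√(-18569 + m(U(9, t))) = √(-18569 - 147) = √(-18716) = 2*I*√4679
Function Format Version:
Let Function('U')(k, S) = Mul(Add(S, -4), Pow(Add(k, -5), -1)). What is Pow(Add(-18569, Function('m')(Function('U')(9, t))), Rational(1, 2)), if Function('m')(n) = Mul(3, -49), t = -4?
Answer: Mul(2, I, Pow(4679, Rational(1, 2))) ≈ Mul(136.81, I)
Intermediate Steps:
Function('U')(k, S) = Mul(Pow(Add(-5, k), -1), Add(-4, S)) (Function('U')(k, S) = Mul(Add(-4, S), Pow(Add(-5, k), -1)) = Mul(Pow(Add(-5, k), -1), Add(-4, S)))
Function('m')(n) = -147
Pow(Add(-18569, Function('m')(Function('U')(9, t))), Rational(1, 2)) = Pow(Add(-18569, -147), Rational(1, 2)) = Pow(-18716, Rational(1, 2)) = Mul(2, I, Pow(4679, Rational(1, 2)))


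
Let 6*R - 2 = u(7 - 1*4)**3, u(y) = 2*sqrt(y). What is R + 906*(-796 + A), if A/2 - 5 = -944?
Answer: -7267931/3 + 4*sqrt(3) ≈ -2.4226e+6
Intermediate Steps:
A = -1878 (A = 10 + 2*(-944) = 10 - 1888 = -1878)
R = 1/3 + 4*sqrt(3) (R = 1/3 + (2*sqrt(7 - 1*4))**3/6 = 1/3 + (2*sqrt(7 - 4))**3/6 = 1/3 + (2*sqrt(3))**3/6 = 1/3 + (24*sqrt(3))/6 = 1/3 + 4*sqrt(3) ≈ 7.2615)
R + 906*(-796 + A) = (1/3 + 4*sqrt(3)) + 906*(-796 - 1878) = (1/3 + 4*sqrt(3)) + 906*(-2674) = (1/3 + 4*sqrt(3)) - 2422644 = -7267931/3 + 4*sqrt(3)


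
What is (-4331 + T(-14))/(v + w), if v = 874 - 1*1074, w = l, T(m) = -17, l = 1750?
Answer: -2174/775 ≈ -2.8052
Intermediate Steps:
w = 1750
v = -200 (v = 874 - 1074 = -200)
(-4331 + T(-14))/(v + w) = (-4331 - 17)/(-200 + 1750) = -4348/1550 = -4348*1/1550 = -2174/775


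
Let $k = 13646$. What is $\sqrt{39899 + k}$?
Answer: $\sqrt{53545} \approx 231.4$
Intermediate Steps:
$\sqrt{39899 + k} = \sqrt{39899 + 13646} = \sqrt{53545}$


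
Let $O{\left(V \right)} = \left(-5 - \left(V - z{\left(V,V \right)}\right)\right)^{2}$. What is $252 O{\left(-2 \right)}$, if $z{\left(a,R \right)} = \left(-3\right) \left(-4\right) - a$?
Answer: $30492$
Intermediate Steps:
$z{\left(a,R \right)} = 12 - a$
$O{\left(V \right)} = \left(7 - 2 V\right)^{2}$ ($O{\left(V \right)} = \left(-5 - \left(-12 + 2 V\right)\right)^{2} = \left(7 - 2 V\right)^{2}$)
$252 O{\left(-2 \right)} = 252 \left(-7 + 2 \left(-2\right)\right)^{2} = 252 \left(-7 - 4\right)^{2} = 252 \left(-11\right)^{2} = 252 \cdot 121 = 30492$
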